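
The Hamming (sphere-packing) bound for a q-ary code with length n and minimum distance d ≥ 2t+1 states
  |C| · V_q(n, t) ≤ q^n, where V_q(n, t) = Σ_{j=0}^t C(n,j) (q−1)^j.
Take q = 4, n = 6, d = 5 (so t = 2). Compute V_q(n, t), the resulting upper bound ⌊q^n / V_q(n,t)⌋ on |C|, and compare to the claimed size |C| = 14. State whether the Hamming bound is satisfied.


V_q(n, t) = 154, q^n = 4096, Hamming bound = 26, |C| = 14 ≤ bound (satisfied).

Step 1: Compute V_q(n, t) = Σ_{j=0}^2 C(n, j) (q−1)^j.
  j = 0: C(6,0)·(3)^0 = 1·1 = 1.
  j = 1: C(6,1)·(3)^1 = 6·3 = 18.
  j = 2: C(6,2)·(3)^2 = 15·9 = 135.
  V_q(n, t) = 1 + 18 + 135 = 154.
Step 2: q^n = 4^6 = 4096.
Step 3: Hamming bound ⌊q^n / V_q(n,t)⌋ = ⌊4096/154⌋ = 26.
Step 4: Compare |C| = 14 to 26: satisfied.
The claimed |C| lies below the Hamming bound.


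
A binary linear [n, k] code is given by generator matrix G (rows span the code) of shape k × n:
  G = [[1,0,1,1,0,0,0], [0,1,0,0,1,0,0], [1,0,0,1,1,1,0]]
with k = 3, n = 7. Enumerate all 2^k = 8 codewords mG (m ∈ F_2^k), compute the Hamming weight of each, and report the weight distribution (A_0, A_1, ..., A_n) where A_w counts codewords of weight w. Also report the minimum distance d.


Weight distribution: A_0 = 1, A_2 = 1, A_3 = 3, A_4 = 2, A_5 = 1. Minimum distance d = 2.

Enumerate all 2^3 = 8 messages m ∈ F_2^3.
For each, compute codeword c = mG in F_2^7, then tally its weight.
  m = 000 → c = 0000000, weight = 0.
  m = 100 → c = 1011000, weight = 3.
  m = 010 → c = 0100100, weight = 2.
  m = 110 → c = 1111100, weight = 5.
  m = 001 → c = 1001110, weight = 4.
  m = 101 → c = 0010110, weight = 3.
  m = 011 → c = 1101010, weight = 4.
  m = 111 → c = 0110010, weight = 3.
Tally weights:
  weight 0: 1 codewords.
  weight 2: 1 codewords.
  weight 3: 3 codewords.
  weight 4: 2 codewords.
  weight 5: 1 codewords.
Minimum distance d = smallest w > 0 with A_w > 0 = 2.
Sanity: Σ A_w = 8 = 2^3 = 8 ✓.


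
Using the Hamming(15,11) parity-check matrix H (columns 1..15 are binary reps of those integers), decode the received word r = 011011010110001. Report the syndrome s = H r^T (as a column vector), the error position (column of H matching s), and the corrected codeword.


s = (0, 1, 0, 0)^T, error position = 4, corrected codeword c = 011111010110001

Compute s = H r^T mod 2 one row at a time:
  s_1 = 1 + 0 + 1 + 1 + 0 + 0 + 0 + 1 = 4 ≡ 0 (mod 2).
  s_2 = 0 + 1 + 1 + 0 + 0 + 0 + 0 + 1 = 3 ≡ 1 (mod 2).
  s_3 = 1 + 1 + 1 + 0 + 1 + 1 + 0 + 1 = 6 ≡ 0 (mod 2).
  s_4 = 0 + 1 + 1 + 0 + 0 + 1 + 0 + 1 = 4 ≡ 0 (mod 2).
s = (0, 1, 0, 0)^T — this equals column 4 of H (binary 0100), so error is at position 4.
Correct: flip bit 4 of r = 011011010110001 to get c = 011111010110001.


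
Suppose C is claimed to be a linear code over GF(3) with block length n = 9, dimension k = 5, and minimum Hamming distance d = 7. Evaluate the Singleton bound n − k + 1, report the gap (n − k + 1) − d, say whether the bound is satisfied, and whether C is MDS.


Singleton RHS = n − k + 1 = 5, slack = -2, bound violated (no such code; not MDS).

Singleton bound: d ≤ n − k + 1.
Here n = 9, k = 5, so n − k + 1 = 5.
Given d = 7, check d ≤ 5: NO.
Slack = (n − k + 1) − d = -2.
The slack is negative: d = 7 exceeds n − k + 1 = 5 by 2, so the Singleton bound is violated and no linear [9, 5, 7]_3 code can exist. In particular it is not MDS (MDS requires d = n − k + 1 exactly).
Description: the claimed parameters are [9, 5, 7]_3; such a code would be impossible (violates the Singleton bound).


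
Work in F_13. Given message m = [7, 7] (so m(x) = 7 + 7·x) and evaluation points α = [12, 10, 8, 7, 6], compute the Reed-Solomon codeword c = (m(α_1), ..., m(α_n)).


c = [0, 12, 11, 4, 10]

Message polynomial: m(x) = 7 + 7·x (mod 13).
For each evaluation point α_i, compute m(α_i) mod 13:
  α_1 = 12: Horner steps 7 → 0, so m(12) = 0.
  α_2 = 10: Horner steps 7 → 12, so m(10) = 12.
  α_3 = 8: Horner steps 7 → 11, so m(8) = 11.
  α_4 = 7: Horner steps 7 → 4, so m(7) = 4.
  α_5 = 6: Horner steps 7 → 10, so m(6) = 10.
Codeword c = [0, 12, 11, 4, 10] ∈ F_13^5.


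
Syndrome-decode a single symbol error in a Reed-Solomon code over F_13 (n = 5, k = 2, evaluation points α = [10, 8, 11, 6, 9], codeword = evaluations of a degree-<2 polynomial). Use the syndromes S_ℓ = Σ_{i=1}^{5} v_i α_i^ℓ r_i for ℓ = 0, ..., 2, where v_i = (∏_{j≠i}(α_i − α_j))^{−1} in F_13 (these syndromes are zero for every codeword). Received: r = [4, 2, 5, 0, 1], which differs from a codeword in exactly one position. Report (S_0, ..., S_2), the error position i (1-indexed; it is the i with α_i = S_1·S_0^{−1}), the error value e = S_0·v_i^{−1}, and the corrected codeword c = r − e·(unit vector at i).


S = (4, 10, 12), error at position 5, error magnitude e = 11, c = [4, 2, 5, 0, 3].

Step 1: column multipliers v_i = (∏_{j≠i}(α_i − α_j))^{−1} mod 13.
  i = 1 (α = 10): (10−8)(10−11)(10−6)(10−9) = 2·(−1)·4·1 = −8 ≡ 5, so v_1 = 5^{−1} = 8 (mod 13).
  i = 2 (α = 8): (8−10)(8−11)(8−6)(8−9) = (−2)·(−3)·2·(−1) = −12 ≡ 1, so v_2 = 1^{−1} = 1 (mod 13).
  i = 3 (α = 11): (11−10)(11−8)(11−6)(11−9) = 1·3·5·2 = 30 ≡ 4, so v_3 = 4^{−1} = 10 (mod 13).
  i = 4 (α = 6): (6−10)(6−8)(6−11)(6−9) = (−4)·(−2)·(−5)·(−3) = 120 ≡ 3, so v_4 = 3^{−1} = 9 (mod 13).
  i = 5 (α = 9): (9−10)(9−8)(9−11)(9−6) = (−1)·1·(−2)·3 = 6 ≡ 6, so v_5 = 6^{−1} = 11 (mod 13).
  v = [8, 1, 10, 9, 11].
Step 2: syndromes of r = [4, 2, 5, 0, 1] (all sums mod 13).
  S_0 = Σ v_i r_i = 8·4 + 1·2 + 10·5 + 9·0 + 11·1 = 95 ≡ 4.
  S_1 = Σ v_i α_i r_i = 8·10·4 + 1·8·2 + 10·11·5 + 9·6·0 + 11·9·1 = 985 ≡ 10.
  α_i^2 mod 13 = [9, 12, 4, 10, 3].
  S_2 = Σ v_i α_i^2 r_i = 8·9·4 + 1·12·2 + 10·4·5 + 9·10·0 + 11·3·1 = 545 ≡ 12.
  S = (4, 10, 12) ≠ 0, so r is not a codeword (an error is present).
Step 3: locate the error. For a single error e at position i, S_ℓ = v_i·e·α_i^ℓ, so α_err = S_1/S_0.
  S_0^{−1} = 4^{−1} = 10 (mod 13), so α_err = 10·10 = 100 ≡ 9 = α_5. Error position i = 5.
  Consistency check: S_2/S_1 = 12·4 = 48 ≡ 9 = α_err ✓ (single-error assumption holds).
Step 4: error magnitude e = S_0/v_5 = S_0·∏_{j≠5}(α_5 − α_j) = 4·6 = 24 ≡ 11 (mod 13).
Step 5: correct position 5: c_5 = r_5 − e = 1 − 11 ≡ 3 (mod 13). Hence c = [4, 2, 5, 0, 3].
  Check: interpolating c through the α_i gives m(x) = 7 + 1·x (degree < 2) with m(α_i) = c_i for every i, so c is indeed a codeword.


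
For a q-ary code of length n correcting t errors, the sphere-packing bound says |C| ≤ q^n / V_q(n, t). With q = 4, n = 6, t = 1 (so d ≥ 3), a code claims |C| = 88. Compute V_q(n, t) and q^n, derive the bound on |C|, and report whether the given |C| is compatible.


V_q(n, t) = 19, q^n = 4096, Hamming bound = 215, |C| = 88 ≤ bound (satisfied).

Step 1: Compute V_q(n, t) = Σ_{j=0}^1 C(n, j) (q−1)^j.
  j = 0: C(6,0)·(3)^0 = 1·1 = 1.
  j = 1: C(6,1)·(3)^1 = 6·3 = 18.
  V_q(n, t) = 1 + 18 = 19.
Step 2: q^n = 4^6 = 4096.
Step 3: Hamming bound ⌊q^n / V_q(n,t)⌋ = ⌊4096/19⌋ = 215.
Step 4: Compare |C| = 88 to 215: satisfied.
The claimed |C| lies below the Hamming bound.


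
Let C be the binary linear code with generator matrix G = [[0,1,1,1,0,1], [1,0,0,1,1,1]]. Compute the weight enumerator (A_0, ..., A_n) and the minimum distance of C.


Weight distribution: A_0 = 1, A_4 = 3. Minimum distance d = 4.

Enumerate all 2^2 = 4 messages m ∈ F_2^2.
For each, compute codeword c = mG in F_2^6, then tally its weight.
  m = 00 → c = 000000, weight = 0.
  m = 10 → c = 011101, weight = 4.
  m = 01 → c = 100111, weight = 4.
  m = 11 → c = 111010, weight = 4.
Tally weights:
  weight 0: 1 codewords.
  weight 4: 3 codewords.
Minimum distance d = smallest w > 0 with A_w > 0 = 4.
Sanity: Σ A_w = 4 = 2^2 = 4 ✓.


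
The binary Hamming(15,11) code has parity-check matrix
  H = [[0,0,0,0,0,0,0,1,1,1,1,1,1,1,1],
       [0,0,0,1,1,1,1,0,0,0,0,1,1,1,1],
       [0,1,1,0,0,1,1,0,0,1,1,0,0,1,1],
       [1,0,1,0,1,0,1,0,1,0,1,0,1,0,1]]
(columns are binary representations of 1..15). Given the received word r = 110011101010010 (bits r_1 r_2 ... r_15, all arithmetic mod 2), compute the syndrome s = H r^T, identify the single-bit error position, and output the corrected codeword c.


s = (1, 0, 1, 1)^T, error position = 11, corrected codeword c = 110011101000010

Compute s = H r^T mod 2 one row at a time:
  s_1 = 0 + 1 + 0 + 1 + 0 + 0 + 1 + 0 = 3 ≡ 1 (mod 2).
  s_2 = 0 + 1 + 1 + 1 + 0 + 0 + 1 + 0 = 4 ≡ 0 (mod 2).
  s_3 = 1 + 0 + 1 + 1 + 0 + 1 + 1 + 0 = 5 ≡ 1 (mod 2).
  s_4 = 1 + 0 + 1 + 1 + 1 + 1 + 0 + 0 = 5 ≡ 1 (mod 2).
s = (1, 0, 1, 1)^T — this equals column 11 of H (binary 1011), so error is at position 11.
Correct: flip bit 11 of r = 110011101010010 to get c = 110011101000010.


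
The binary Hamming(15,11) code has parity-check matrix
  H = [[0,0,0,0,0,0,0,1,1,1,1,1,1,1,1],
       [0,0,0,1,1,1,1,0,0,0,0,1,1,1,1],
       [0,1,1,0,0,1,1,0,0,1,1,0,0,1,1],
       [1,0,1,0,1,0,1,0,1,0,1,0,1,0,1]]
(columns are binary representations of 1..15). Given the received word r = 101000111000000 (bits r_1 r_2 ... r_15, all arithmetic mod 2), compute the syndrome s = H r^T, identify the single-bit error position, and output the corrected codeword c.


s = (0, 1, 0, 0)^T, error position = 4, corrected codeword c = 101100111000000

Compute s = H r^T mod 2 one row at a time:
  s_1 = 1 + 1 + 0 + 0 + 0 + 0 + 0 + 0 = 2 ≡ 0 (mod 2).
  s_2 = 0 + 0 + 0 + 1 + 0 + 0 + 0 + 0 = 1 ≡ 1 (mod 2).
  s_3 = 0 + 1 + 0 + 1 + 0 + 0 + 0 + 0 = 2 ≡ 0 (mod 2).
  s_4 = 1 + 1 + 0 + 1 + 1 + 0 + 0 + 0 = 4 ≡ 0 (mod 2).
s = (0, 1, 0, 0)^T — this equals column 4 of H (binary 0100), so error is at position 4.
Correct: flip bit 4 of r = 101000111000000 to get c = 101100111000000.


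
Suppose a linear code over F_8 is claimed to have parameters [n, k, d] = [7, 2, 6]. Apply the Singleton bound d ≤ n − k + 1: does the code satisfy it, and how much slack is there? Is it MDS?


Singleton RHS = n − k + 1 = 6, slack = 0, bound satisfied, MDS.

Singleton bound: d ≤ n − k + 1.
Here n = 7, k = 2, so n − k + 1 = 6.
Given d = 6, check d ≤ 6: YES.
Slack = (n − k + 1) − d = 0.
The code is MDS (slack = 0).
Description: the claimed parameters are [7, 2, 6]_8; such a code would be MDS (meets Singleton bound).


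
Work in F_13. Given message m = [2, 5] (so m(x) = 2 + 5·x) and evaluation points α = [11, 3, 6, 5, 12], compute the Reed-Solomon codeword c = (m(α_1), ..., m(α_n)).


c = [5, 4, 6, 1, 10]

Message polynomial: m(x) = 2 + 5·x (mod 13).
For each evaluation point α_i, compute m(α_i) mod 13:
  α_1 = 11: Horner steps 5 → 5, so m(11) = 5.
  α_2 = 3: Horner steps 5 → 4, so m(3) = 4.
  α_3 = 6: Horner steps 5 → 6, so m(6) = 6.
  α_4 = 5: Horner steps 5 → 1, so m(5) = 1.
  α_5 = 12: Horner steps 5 → 10, so m(12) = 10.
Codeword c = [5, 4, 6, 1, 10] ∈ F_13^5.


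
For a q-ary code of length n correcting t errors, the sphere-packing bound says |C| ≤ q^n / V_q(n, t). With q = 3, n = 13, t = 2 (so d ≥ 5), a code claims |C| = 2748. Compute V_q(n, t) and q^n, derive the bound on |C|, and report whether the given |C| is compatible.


V_q(n, t) = 339, q^n = 1594323, Hamming bound = 4703, |C| = 2748 ≤ bound (satisfied).

Step 1: Compute V_q(n, t) = Σ_{j=0}^2 C(n, j) (q−1)^j.
  j = 0: C(13,0)·(2)^0 = 1·1 = 1.
  j = 1: C(13,1)·(2)^1 = 13·2 = 26.
  j = 2: C(13,2)·(2)^2 = 78·4 = 312.
  V_q(n, t) = 1 + 26 + 312 = 339.
Step 2: q^n = 3^13 = 1594323.
Step 3: Hamming bound ⌊q^n / V_q(n,t)⌋ = ⌊1594323/339⌋ = 4703.
Step 4: Compare |C| = 2748 to 4703: satisfied.
The claimed |C| lies below the Hamming bound.


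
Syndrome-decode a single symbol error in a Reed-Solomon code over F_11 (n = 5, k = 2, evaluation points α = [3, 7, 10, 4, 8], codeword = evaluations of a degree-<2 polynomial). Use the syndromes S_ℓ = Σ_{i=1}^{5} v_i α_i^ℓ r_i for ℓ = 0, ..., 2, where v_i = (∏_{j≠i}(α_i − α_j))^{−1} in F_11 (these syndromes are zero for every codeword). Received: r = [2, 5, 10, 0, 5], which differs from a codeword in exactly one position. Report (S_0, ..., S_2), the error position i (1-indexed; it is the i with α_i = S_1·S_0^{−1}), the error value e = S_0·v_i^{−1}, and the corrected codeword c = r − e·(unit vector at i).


S = (6, 4, 10), error at position 5, error magnitude e = 2, c = [2, 5, 10, 0, 3].

Step 1: column multipliers v_i = (∏_{j≠i}(α_i − α_j))^{−1} mod 11.
  i = 1 (α = 3): (3−7)(3−10)(3−4)(3−8) = (−4)·(−7)·(−1)·(−5) = 140 ≡ 8, so v_1 = 8^{−1} = 7 (mod 11).
  i = 2 (α = 7): (7−3)(7−10)(7−4)(7−8) = 4·(−3)·3·(−1) = 36 ≡ 3, so v_2 = 3^{−1} = 4 (mod 11).
  i = 3 (α = 10): (10−3)(10−7)(10−4)(10−8) = 7·3·6·2 = 252 ≡ 10, so v_3 = 10^{−1} = 10 (mod 11).
  i = 4 (α = 4): (4−3)(4−7)(4−10)(4−8) = 1·(−3)·(−6)·(−4) = −72 ≡ 5, so v_4 = 5^{−1} = 9 (mod 11).
  i = 5 (α = 8): (8−3)(8−7)(8−10)(8−4) = 5·1·(−2)·4 = −40 ≡ 4, so v_5 = 4^{−1} = 3 (mod 11).
  v = [7, 4, 10, 9, 3].
Step 2: syndromes of r = [2, 5, 10, 0, 5] (all sums mod 11).
  S_0 = Σ v_i r_i = 7·2 + 4·5 + 10·10 + 9·0 + 3·5 = 149 ≡ 6.
  S_1 = Σ v_i α_i r_i = 7·3·2 + 4·7·5 + 10·10·10 + 9·4·0 + 3·8·5 = 1302 ≡ 4.
  α_i^2 mod 11 = [9, 5, 1, 5, 9].
  S_2 = Σ v_i α_i^2 r_i = 7·9·2 + 4·5·5 + 10·1·10 + 9·5·0 + 3·9·5 = 461 ≡ 10.
  S = (6, 4, 10) ≠ 0, so r is not a codeword (an error is present).
Step 3: locate the error. For a single error e at position i, S_ℓ = v_i·e·α_i^ℓ, so α_err = S_1/S_0.
  S_0^{−1} = 6^{−1} = 2 (mod 11), so α_err = 4·2 = 8 ≡ 8 = α_5. Error position i = 5.
  Consistency check: S_2/S_1 = 10·3 = 30 ≡ 8 = α_err ✓ (single-error assumption holds).
Step 4: error magnitude e = S_0/v_5 = S_0·∏_{j≠5}(α_5 − α_j) = 6·4 = 24 ≡ 2 (mod 11).
Step 5: correct position 5: c_5 = r_5 − e = 5 − 2 ≡ 3 (mod 11). Hence c = [2, 5, 10, 0, 3].
  Check: interpolating c through the α_i gives m(x) = 8 + 9·x (degree < 2) with m(α_i) = c_i for every i, so c is indeed a codeword.


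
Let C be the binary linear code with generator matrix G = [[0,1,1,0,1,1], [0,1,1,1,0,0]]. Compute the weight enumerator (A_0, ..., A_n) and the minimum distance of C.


Weight distribution: A_0 = 1, A_3 = 2, A_4 = 1. Minimum distance d = 3.

Enumerate all 2^2 = 4 messages m ∈ F_2^2.
For each, compute codeword c = mG in F_2^6, then tally its weight.
  m = 00 → c = 000000, weight = 0.
  m = 10 → c = 011011, weight = 4.
  m = 01 → c = 011100, weight = 3.
  m = 11 → c = 000111, weight = 3.
Tally weights:
  weight 0: 1 codewords.
  weight 3: 2 codewords.
  weight 4: 1 codewords.
Minimum distance d = smallest w > 0 with A_w > 0 = 3.
Sanity: Σ A_w = 4 = 2^2 = 4 ✓.


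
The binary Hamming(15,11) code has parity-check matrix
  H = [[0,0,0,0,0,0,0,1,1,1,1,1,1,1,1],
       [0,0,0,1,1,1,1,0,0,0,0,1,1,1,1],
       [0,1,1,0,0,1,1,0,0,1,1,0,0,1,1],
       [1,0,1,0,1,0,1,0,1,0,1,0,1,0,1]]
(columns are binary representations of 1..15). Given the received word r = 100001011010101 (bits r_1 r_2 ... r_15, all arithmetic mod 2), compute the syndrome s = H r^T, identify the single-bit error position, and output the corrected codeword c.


s = (1, 1, 1, 1)^T, error position = 15, corrected codeword c = 100001011010100

Compute s = H r^T mod 2 one row at a time:
  s_1 = 1 + 1 + 0 + 1 + 0 + 1 + 0 + 1 = 5 ≡ 1 (mod 2).
  s_2 = 0 + 0 + 1 + 0 + 0 + 1 + 0 + 1 = 3 ≡ 1 (mod 2).
  s_3 = 0 + 0 + 1 + 0 + 0 + 1 + 0 + 1 = 3 ≡ 1 (mod 2).
  s_4 = 1 + 0 + 0 + 0 + 1 + 1 + 1 + 1 = 5 ≡ 1 (mod 2).
s = (1, 1, 1, 1)^T — this equals column 15 of H (binary 1111), so error is at position 15.
Correct: flip bit 15 of r = 100001011010101 to get c = 100001011010100.


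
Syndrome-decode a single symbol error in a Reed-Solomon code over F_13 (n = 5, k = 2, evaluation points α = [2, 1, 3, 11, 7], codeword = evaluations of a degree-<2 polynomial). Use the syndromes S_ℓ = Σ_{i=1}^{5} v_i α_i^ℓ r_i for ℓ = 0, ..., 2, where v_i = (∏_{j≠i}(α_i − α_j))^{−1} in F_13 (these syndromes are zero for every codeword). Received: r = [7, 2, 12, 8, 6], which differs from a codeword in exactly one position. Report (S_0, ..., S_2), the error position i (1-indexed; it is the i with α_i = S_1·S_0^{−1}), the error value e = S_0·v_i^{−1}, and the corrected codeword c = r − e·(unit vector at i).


S = (3, 7, 12), error at position 4, error magnitude e = 8, c = [7, 2, 12, 0, 6].

Step 1: column multipliers v_i = (∏_{j≠i}(α_i − α_j))^{−1} mod 13.
  i = 1 (α = 2): (2−1)(2−3)(2−11)(2−7) = 1·(−1)·(−9)·(−5) = −45 ≡ 7, so v_1 = 7^{−1} = 2 (mod 13).
  i = 2 (α = 1): (1−2)(1−3)(1−11)(1−7) = (−1)·(−2)·(−10)·(−6) = 120 ≡ 3, so v_2 = 3^{−1} = 9 (mod 13).
  i = 3 (α = 3): (3−2)(3−1)(3−11)(3−7) = 1·2·(−8)·(−4) = 64 ≡ 12, so v_3 = 12^{−1} = 12 (mod 13).
  i = 4 (α = 11): (11−2)(11−1)(11−3)(11−7) = 9·10·8·4 = 2880 ≡ 7, so v_4 = 7^{−1} = 2 (mod 13).
  i = 5 (α = 7): (7−2)(7−1)(7−3)(7−11) = 5·6·4·(−4) = −480 ≡ 1, so v_5 = 1^{−1} = 1 (mod 13).
  v = [2, 9, 12, 2, 1].
Step 2: syndromes of r = [7, 2, 12, 8, 6] (all sums mod 13).
  S_0 = Σ v_i r_i = 2·7 + 9·2 + 12·12 + 2·8 + 1·6 = 198 ≡ 3.
  S_1 = Σ v_i α_i r_i = 2·2·7 + 9·1·2 + 12·3·12 + 2·11·8 + 1·7·6 = 696 ≡ 7.
  α_i^2 mod 13 = [4, 1, 9, 4, 10].
  S_2 = Σ v_i α_i^2 r_i = 2·4·7 + 9·1·2 + 12·9·12 + 2·4·8 + 1·10·6 = 1494 ≡ 12.
  S = (3, 7, 12) ≠ 0, so r is not a codeword (an error is present).
Step 3: locate the error. For a single error e at position i, S_ℓ = v_i·e·α_i^ℓ, so α_err = S_1/S_0.
  S_0^{−1} = 3^{−1} = 9 (mod 13), so α_err = 7·9 = 63 ≡ 11 = α_4. Error position i = 4.
  Consistency check: S_2/S_1 = 12·2 = 24 ≡ 11 = α_err ✓ (single-error assumption holds).
Step 4: error magnitude e = S_0/v_4 = S_0·∏_{j≠4}(α_4 − α_j) = 3·7 = 21 ≡ 8 (mod 13).
Step 5: correct position 4: c_4 = r_4 − e = 8 − 8 ≡ 0 (mod 13). Hence c = [7, 2, 12, 0, 6].
  Check: interpolating c through the α_i gives m(x) = 10 + 5·x (degree < 2) with m(α_i) = c_i for every i, so c is indeed a codeword.


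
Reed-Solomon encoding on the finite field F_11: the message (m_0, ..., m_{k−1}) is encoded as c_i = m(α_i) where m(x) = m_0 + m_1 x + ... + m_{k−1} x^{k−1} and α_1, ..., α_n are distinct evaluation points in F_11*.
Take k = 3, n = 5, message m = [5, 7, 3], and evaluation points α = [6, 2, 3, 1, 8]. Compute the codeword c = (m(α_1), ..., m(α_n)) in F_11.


c = [1, 9, 9, 4, 0]

Message polynomial: m(x) = 5 + 7·x + 3·x^2 (mod 11).
For each evaluation point α_i, compute m(α_i) mod 11:
  α_1 = 6: Horner steps 3 → 3 → 1, so m(6) = 1.
  α_2 = 2: Horner steps 3 → 2 → 9, so m(2) = 9.
  α_3 = 3: Horner steps 3 → 5 → 9, so m(3) = 9.
  α_4 = 1: Horner steps 3 → 10 → 4, so m(1) = 4.
  α_5 = 8: Horner steps 3 → 9 → 0, so m(8) = 0.
Codeword c = [1, 9, 9, 4, 0] ∈ F_11^5.


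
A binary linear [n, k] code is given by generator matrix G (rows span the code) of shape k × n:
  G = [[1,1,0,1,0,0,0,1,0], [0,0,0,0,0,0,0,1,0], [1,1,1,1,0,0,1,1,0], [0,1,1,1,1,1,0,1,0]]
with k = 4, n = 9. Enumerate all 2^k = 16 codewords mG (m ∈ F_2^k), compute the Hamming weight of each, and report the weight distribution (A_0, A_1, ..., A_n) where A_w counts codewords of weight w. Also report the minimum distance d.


Weight distribution: A_0 = 1, A_1 = 1, A_2 = 1, A_3 = 2, A_4 = 3, A_5 = 5, A_6 = 3. Minimum distance d = 1.

Enumerate all 2^4 = 16 messages m ∈ F_2^4.
For each, compute codeword c = mG in F_2^9, then tally its weight.
  m = 0000 → c = 000000000, weight = 0.
  m = 1000 → c = 110100010, weight = 4.
  m = 0100 → c = 000000010, weight = 1.
  m = 1100 → c = 110100000, weight = 3.
  m = 0010 → c = 111100110, weight = 6.
  m = 1010 → c = 001000100, weight = 2.
  m = 0110 → c = 111100100, weight = 5.
  m = 1110 → c = 001000110, weight = 3.
  m = 0001 → c = 011111010, weight = 6.
  m = 1001 → c = 101011000, weight = 4.
  m = 0101 → c = 011111000, weight = 5.
  m = 1101 → c = 101011010, weight = 5.
  m = 0011 → c = 100011100, weight = 4.
  m = 1011 → c = 010111110, weight = 6.
  m = 0111 → c = 100011110, weight = 5.
  m = 1111 → c = 010111100, weight = 5.
Tally weights:
  weight 0: 1 codewords.
  weight 1: 1 codewords.
  weight 2: 1 codewords.
  weight 3: 2 codewords.
  weight 4: 3 codewords.
  weight 5: 5 codewords.
  weight 6: 3 codewords.
Minimum distance d = smallest w > 0 with A_w > 0 = 1.
Sanity: Σ A_w = 16 = 2^4 = 16 ✓.


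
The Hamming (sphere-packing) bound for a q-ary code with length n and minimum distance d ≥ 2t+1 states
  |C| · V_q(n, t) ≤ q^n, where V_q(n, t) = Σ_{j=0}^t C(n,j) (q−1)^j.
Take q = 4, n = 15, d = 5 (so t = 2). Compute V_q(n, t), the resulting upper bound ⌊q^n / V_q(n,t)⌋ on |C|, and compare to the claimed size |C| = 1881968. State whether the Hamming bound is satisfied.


V_q(n, t) = 991, q^n = 1073741824, Hamming bound = 1083493, |C| = 1881968 > bound (violated).

Step 1: Compute V_q(n, t) = Σ_{j=0}^2 C(n, j) (q−1)^j.
  j = 0: C(15,0)·(3)^0 = 1·1 = 1.
  j = 1: C(15,1)·(3)^1 = 15·3 = 45.
  j = 2: C(15,2)·(3)^2 = 105·9 = 945.
  V_q(n, t) = 1 + 45 + 945 = 991.
Step 2: q^n = 4^15 = 1073741824.
Step 3: Hamming bound ⌊q^n / V_q(n,t)⌋ = ⌊1073741824/991⌋ = 1083493.
Step 4: Compare |C| = 1881968 to 1083493: violated.
The claimed |C| lies above the Hamming bound, so no 4-ary code of length 15 with d ≥ 5 can have 1881968 codewords.


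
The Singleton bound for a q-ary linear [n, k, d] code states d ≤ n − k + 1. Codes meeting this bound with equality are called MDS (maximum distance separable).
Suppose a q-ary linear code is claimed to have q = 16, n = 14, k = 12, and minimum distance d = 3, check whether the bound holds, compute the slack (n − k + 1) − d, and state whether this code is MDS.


Singleton RHS = n − k + 1 = 3, slack = 0, bound satisfied, MDS.

Singleton bound: d ≤ n − k + 1.
Here n = 14, k = 12, so n − k + 1 = 3.
Given d = 3, check d ≤ 3: YES.
Slack = (n − k + 1) − d = 0.
The code is MDS (slack = 0).
Description: the claimed parameters are [14, 12, 3]_16; such a code would be MDS (meets Singleton bound).


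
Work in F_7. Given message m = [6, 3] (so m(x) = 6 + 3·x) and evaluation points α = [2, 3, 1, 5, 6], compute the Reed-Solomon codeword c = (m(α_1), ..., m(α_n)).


c = [5, 1, 2, 0, 3]

Message polynomial: m(x) = 6 + 3·x (mod 7).
For each evaluation point α_i, compute m(α_i) mod 7:
  α_1 = 2: Horner steps 3 → 5, so m(2) = 5.
  α_2 = 3: Horner steps 3 → 1, so m(3) = 1.
  α_3 = 1: Horner steps 3 → 2, so m(1) = 2.
  α_4 = 5: Horner steps 3 → 0, so m(5) = 0.
  α_5 = 6: Horner steps 3 → 3, so m(6) = 3.
Codeword c = [5, 1, 2, 0, 3] ∈ F_7^5.


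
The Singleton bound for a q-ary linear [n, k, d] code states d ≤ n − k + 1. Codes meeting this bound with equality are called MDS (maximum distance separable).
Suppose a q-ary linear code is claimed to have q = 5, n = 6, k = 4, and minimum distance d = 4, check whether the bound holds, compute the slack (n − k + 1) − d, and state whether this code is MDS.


Singleton RHS = n − k + 1 = 3, slack = -1, bound violated (no such code; not MDS).

Singleton bound: d ≤ n − k + 1.
Here n = 6, k = 4, so n − k + 1 = 3.
Given d = 4, check d ≤ 3: NO.
Slack = (n − k + 1) − d = -1.
The slack is negative: d = 4 exceeds n − k + 1 = 3 by 1, so the Singleton bound is violated and no linear [6, 4, 4]_5 code can exist. In particular it is not MDS (MDS requires d = n − k + 1 exactly).
Description: the claimed parameters are [6, 4, 4]_5; such a code would be impossible (violates the Singleton bound).


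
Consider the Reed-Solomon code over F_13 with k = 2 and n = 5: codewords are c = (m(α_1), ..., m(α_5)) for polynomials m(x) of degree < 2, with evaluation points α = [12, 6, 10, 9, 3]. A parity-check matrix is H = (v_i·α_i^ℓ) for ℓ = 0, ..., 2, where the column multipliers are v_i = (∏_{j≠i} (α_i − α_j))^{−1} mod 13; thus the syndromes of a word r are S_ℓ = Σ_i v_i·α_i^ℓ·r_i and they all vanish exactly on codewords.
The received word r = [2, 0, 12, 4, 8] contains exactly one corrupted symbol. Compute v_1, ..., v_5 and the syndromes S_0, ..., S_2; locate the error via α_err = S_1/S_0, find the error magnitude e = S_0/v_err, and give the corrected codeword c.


S = (4, 11, 1), error at position 2, error magnitude e = 7, c = [2, 6, 12, 4, 8].

Step 1: column multipliers v_i = (∏_{j≠i}(α_i − α_j))^{−1} mod 13.
  i = 1 (α = 12): (12−6)(12−10)(12−9)(12−3) = 6·2·3·9 = 324 ≡ 12, so v_1 = 12^{−1} = 12 (mod 13).
  i = 2 (α = 6): (6−12)(6−10)(6−9)(6−3) = (−6)·(−4)·(−3)·3 = −216 ≡ 5, so v_2 = 5^{−1} = 8 (mod 13).
  i = 3 (α = 10): (10−12)(10−6)(10−9)(10−3) = (−2)·4·1·7 = −56 ≡ 9, so v_3 = 9^{−1} = 3 (mod 13).
  i = 4 (α = 9): (9−12)(9−6)(9−10)(9−3) = (−3)·3·(−1)·6 = 54 ≡ 2, so v_4 = 2^{−1} = 7 (mod 13).
  i = 5 (α = 3): (3−12)(3−6)(3−10)(3−9) = (−9)·(−3)·(−7)·(−6) = 1134 ≡ 3, so v_5 = 3^{−1} = 9 (mod 13).
  v = [12, 8, 3, 7, 9].
Step 2: syndromes of r = [2, 0, 12, 4, 8] (all sums mod 13).
  S_0 = Σ v_i r_i = 12·2 + 8·0 + 3·12 + 7·4 + 9·8 = 160 ≡ 4.
  S_1 = Σ v_i α_i r_i = 12·12·2 + 8·6·0 + 3·10·12 + 7·9·4 + 9·3·8 = 1116 ≡ 11.
  α_i^2 mod 13 = [1, 10, 9, 3, 9].
  S_2 = Σ v_i α_i^2 r_i = 12·1·2 + 8·10·0 + 3·9·12 + 7·3·4 + 9·9·8 = 1080 ≡ 1.
  S = (4, 11, 1) ≠ 0, so r is not a codeword (an error is present).
Step 3: locate the error. For a single error e at position i, S_ℓ = v_i·e·α_i^ℓ, so α_err = S_1/S_0.
  S_0^{−1} = 4^{−1} = 10 (mod 13), so α_err = 11·10 = 110 ≡ 6 = α_2. Error position i = 2.
  Consistency check: S_2/S_1 = 1·6 = 6 ≡ 6 = α_err ✓ (single-error assumption holds).
Step 4: error magnitude e = S_0/v_2 = S_0·∏_{j≠2}(α_2 − α_j) = 4·5 = 20 ≡ 7 (mod 13).
Step 5: correct position 2: c_2 = r_2 − e = 0 − 7 ≡ 6 (mod 13). Hence c = [2, 6, 12, 4, 8].
  Check: interpolating c through the α_i gives m(x) = 10 + 8·x (degree < 2) with m(α_i) = c_i for every i, so c is indeed a codeword.


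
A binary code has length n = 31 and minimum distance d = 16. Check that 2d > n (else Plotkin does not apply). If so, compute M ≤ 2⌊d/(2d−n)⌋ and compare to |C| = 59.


Plotkin bound M ≤ 32; given |C| = 59 > bound (violated).

Check applicability: 2d = 32, n = 31.
2d − n = 1 > 0, so Plotkin applies.
Compute d/(2d−n) = 16/1 ≈ 16.0000.
⌊d/(2d−n)⌋ = 16.
Plotkin bound: M ≤ 2·16 = 32.
Given |C| = 59, check: VIOLATED.
This |C| is above the Plotkin bound, so no binary code with n = 31, d = 16 and 59 codewords exists.


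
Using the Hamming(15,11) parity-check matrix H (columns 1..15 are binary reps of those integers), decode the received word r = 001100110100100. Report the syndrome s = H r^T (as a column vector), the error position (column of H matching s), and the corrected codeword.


s = (1, 1, 1, 1)^T, error position = 15, corrected codeword c = 001100110100101

Compute s = H r^T mod 2 one row at a time:
  s_1 = 1 + 0 + 1 + 0 + 0 + 1 + 0 + 0 = 3 ≡ 1 (mod 2).
  s_2 = 1 + 0 + 0 + 1 + 0 + 1 + 0 + 0 = 3 ≡ 1 (mod 2).
  s_3 = 0 + 1 + 0 + 1 + 1 + 0 + 0 + 0 = 3 ≡ 1 (mod 2).
  s_4 = 0 + 1 + 0 + 1 + 0 + 0 + 1 + 0 = 3 ≡ 1 (mod 2).
s = (1, 1, 1, 1)^T — this equals column 15 of H (binary 1111), so error is at position 15.
Correct: flip bit 15 of r = 001100110100100 to get c = 001100110100101.


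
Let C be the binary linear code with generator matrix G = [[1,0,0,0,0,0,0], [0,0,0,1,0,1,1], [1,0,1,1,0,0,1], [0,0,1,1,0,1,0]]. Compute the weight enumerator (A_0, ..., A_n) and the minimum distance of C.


Weight distribution: A_0 = 1, A_1 = 2, A_2 = 4, A_3 = 6, A_4 = 3. Minimum distance d = 1.

Enumerate all 2^4 = 16 messages m ∈ F_2^4.
For each, compute codeword c = mG in F_2^7, then tally its weight.
  m = 0000 → c = 0000000, weight = 0.
  m = 1000 → c = 1000000, weight = 1.
  m = 0100 → c = 0001011, weight = 3.
  m = 1100 → c = 1001011, weight = 4.
  m = 0010 → c = 1011001, weight = 4.
  m = 1010 → c = 0011001, weight = 3.
  m = 0110 → c = 1010010, weight = 3.
  m = 1110 → c = 0010010, weight = 2.
  m = 0001 → c = 0011010, weight = 3.
  m = 1001 → c = 1011010, weight = 4.
  m = 0101 → c = 0010001, weight = 2.
  m = 1101 → c = 1010001, weight = 3.
  m = 0011 → c = 1000011, weight = 3.
  m = 1011 → c = 0000011, weight = 2.
  m = 0111 → c = 1001000, weight = 2.
  m = 1111 → c = 0001000, weight = 1.
Tally weights:
  weight 0: 1 codewords.
  weight 1: 2 codewords.
  weight 2: 4 codewords.
  weight 3: 6 codewords.
  weight 4: 3 codewords.
Minimum distance d = smallest w > 0 with A_w > 0 = 1.
Sanity: Σ A_w = 16 = 2^4 = 16 ✓.


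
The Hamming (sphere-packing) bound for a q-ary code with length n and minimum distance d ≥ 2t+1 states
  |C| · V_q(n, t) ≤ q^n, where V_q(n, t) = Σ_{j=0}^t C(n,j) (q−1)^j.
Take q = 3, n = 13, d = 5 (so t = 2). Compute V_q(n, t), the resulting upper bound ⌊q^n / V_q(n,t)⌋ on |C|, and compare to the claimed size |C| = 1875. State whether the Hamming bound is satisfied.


V_q(n, t) = 339, q^n = 1594323, Hamming bound = 4703, |C| = 1875 ≤ bound (satisfied).

Step 1: Compute V_q(n, t) = Σ_{j=0}^2 C(n, j) (q−1)^j.
  j = 0: C(13,0)·(2)^0 = 1·1 = 1.
  j = 1: C(13,1)·(2)^1 = 13·2 = 26.
  j = 2: C(13,2)·(2)^2 = 78·4 = 312.
  V_q(n, t) = 1 + 26 + 312 = 339.
Step 2: q^n = 3^13 = 1594323.
Step 3: Hamming bound ⌊q^n / V_q(n,t)⌋ = ⌊1594323/339⌋ = 4703.
Step 4: Compare |C| = 1875 to 4703: satisfied.
The claimed |C| lies below the Hamming bound.


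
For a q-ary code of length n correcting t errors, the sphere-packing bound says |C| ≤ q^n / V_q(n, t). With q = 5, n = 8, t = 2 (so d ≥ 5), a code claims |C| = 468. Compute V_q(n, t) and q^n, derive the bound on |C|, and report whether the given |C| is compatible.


V_q(n, t) = 481, q^n = 390625, Hamming bound = 812, |C| = 468 ≤ bound (satisfied).

Step 1: Compute V_q(n, t) = Σ_{j=0}^2 C(n, j) (q−1)^j.
  j = 0: C(8,0)·(4)^0 = 1·1 = 1.
  j = 1: C(8,1)·(4)^1 = 8·4 = 32.
  j = 2: C(8,2)·(4)^2 = 28·16 = 448.
  V_q(n, t) = 1 + 32 + 448 = 481.
Step 2: q^n = 5^8 = 390625.
Step 3: Hamming bound ⌊q^n / V_q(n,t)⌋ = ⌊390625/481⌋ = 812.
Step 4: Compare |C| = 468 to 812: satisfied.
The claimed |C| lies below the Hamming bound.


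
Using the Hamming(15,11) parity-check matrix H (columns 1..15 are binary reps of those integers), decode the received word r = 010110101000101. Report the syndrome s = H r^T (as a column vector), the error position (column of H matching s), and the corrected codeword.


s = (1, 1, 1, 1)^T, error position = 15, corrected codeword c = 010110101000100

Compute s = H r^T mod 2 one row at a time:
  s_1 = 0 + 1 + 0 + 0 + 0 + 1 + 0 + 1 = 3 ≡ 1 (mod 2).
  s_2 = 1 + 1 + 0 + 1 + 0 + 1 + 0 + 1 = 5 ≡ 1 (mod 2).
  s_3 = 1 + 0 + 0 + 1 + 0 + 0 + 0 + 1 = 3 ≡ 1 (mod 2).
  s_4 = 0 + 0 + 1 + 1 + 1 + 0 + 1 + 1 = 5 ≡ 1 (mod 2).
s = (1, 1, 1, 1)^T — this equals column 15 of H (binary 1111), so error is at position 15.
Correct: flip bit 15 of r = 010110101000101 to get c = 010110101000100.


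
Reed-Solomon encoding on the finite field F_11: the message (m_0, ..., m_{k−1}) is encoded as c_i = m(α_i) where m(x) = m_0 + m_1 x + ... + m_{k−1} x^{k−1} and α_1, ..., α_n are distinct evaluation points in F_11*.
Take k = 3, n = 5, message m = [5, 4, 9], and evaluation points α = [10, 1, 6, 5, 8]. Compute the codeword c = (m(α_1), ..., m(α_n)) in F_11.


c = [10, 7, 1, 8, 8]

Message polynomial: m(x) = 5 + 4·x + 9·x^2 (mod 11).
For each evaluation point α_i, compute m(α_i) mod 11:
  α_1 = 10: Horner steps 9 → 6 → 10, so m(10) = 10.
  α_2 = 1: Horner steps 9 → 2 → 7, so m(1) = 7.
  α_3 = 6: Horner steps 9 → 3 → 1, so m(6) = 1.
  α_4 = 5: Horner steps 9 → 5 → 8, so m(5) = 8.
  α_5 = 8: Horner steps 9 → 10 → 8, so m(8) = 8.
Codeword c = [10, 7, 1, 8, 8] ∈ F_11^5.


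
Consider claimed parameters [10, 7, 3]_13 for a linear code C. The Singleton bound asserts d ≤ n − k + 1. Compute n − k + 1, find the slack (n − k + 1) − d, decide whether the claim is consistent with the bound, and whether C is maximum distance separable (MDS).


Singleton RHS = n − k + 1 = 4, slack = 1, bound satisfied, not MDS.

Singleton bound: d ≤ n − k + 1.
Here n = 10, k = 7, so n − k + 1 = 4.
Given d = 3, check d ≤ 4: YES.
Slack = (n − k + 1) − d = 1.
The code is NOT MDS (slack = 1 > 0).
Description: the claimed parameters are [10, 7, 3]_13; such a code would be non-MDS.


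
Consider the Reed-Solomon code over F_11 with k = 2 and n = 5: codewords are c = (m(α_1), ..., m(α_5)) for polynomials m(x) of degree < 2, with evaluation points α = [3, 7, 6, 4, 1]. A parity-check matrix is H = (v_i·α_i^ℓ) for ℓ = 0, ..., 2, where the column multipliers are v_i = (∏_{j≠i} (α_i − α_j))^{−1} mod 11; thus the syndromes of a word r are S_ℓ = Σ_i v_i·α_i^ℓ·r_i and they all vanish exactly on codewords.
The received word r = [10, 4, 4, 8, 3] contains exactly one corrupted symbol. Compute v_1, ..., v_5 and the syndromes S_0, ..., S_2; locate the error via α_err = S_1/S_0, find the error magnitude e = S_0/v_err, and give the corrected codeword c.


S = (4, 6, 9), error at position 2, error magnitude e = 2, c = [10, 2, 4, 8, 3].

Step 1: column multipliers v_i = (∏_{j≠i}(α_i − α_j))^{−1} mod 11.
  i = 1 (α = 3): (3−7)(3−6)(3−4)(3−1) = (−4)·(−3)·(−1)·2 = −24 ≡ 9, so v_1 = 9^{−1} = 5 (mod 11).
  i = 2 (α = 7): (7−3)(7−6)(7−4)(7−1) = 4·1·3·6 = 72 ≡ 6, so v_2 = 6^{−1} = 2 (mod 11).
  i = 3 (α = 6): (6−3)(6−7)(6−4)(6−1) = 3·(−1)·2·5 = −30 ≡ 3, so v_3 = 3^{−1} = 4 (mod 11).
  i = 4 (α = 4): (4−3)(4−7)(4−6)(4−1) = 1·(−3)·(−2)·3 = 18 ≡ 7, so v_4 = 7^{−1} = 8 (mod 11).
  i = 5 (α = 1): (1−3)(1−7)(1−6)(1−4) = (−2)·(−6)·(−5)·(−3) = 180 ≡ 4, so v_5 = 4^{−1} = 3 (mod 11).
  v = [5, 2, 4, 8, 3].
Step 2: syndromes of r = [10, 4, 4, 8, 3] (all sums mod 11).
  S_0 = Σ v_i r_i = 5·10 + 2·4 + 4·4 + 8·8 + 3·3 = 147 ≡ 4.
  S_1 = Σ v_i α_i r_i = 5·3·10 + 2·7·4 + 4·6·4 + 8·4·8 + 3·1·3 = 567 ≡ 6.
  α_i^2 mod 11 = [9, 5, 3, 5, 1].
  S_2 = Σ v_i α_i^2 r_i = 5·9·10 + 2·5·4 + 4·3·4 + 8·5·8 + 3·1·3 = 867 ≡ 9.
  S = (4, 6, 9) ≠ 0, so r is not a codeword (an error is present).
Step 3: locate the error. For a single error e at position i, S_ℓ = v_i·e·α_i^ℓ, so α_err = S_1/S_0.
  S_0^{−1} = 4^{−1} = 3 (mod 11), so α_err = 6·3 = 18 ≡ 7 = α_2. Error position i = 2.
  Consistency check: S_2/S_1 = 9·2 = 18 ≡ 7 = α_err ✓ (single-error assumption holds).
Step 4: error magnitude e = S_0/v_2 = S_0·∏_{j≠2}(α_2 − α_j) = 4·6 = 24 ≡ 2 (mod 11).
Step 5: correct position 2: c_2 = r_2 − e = 4 − 2 ≡ 2 (mod 11). Hence c = [10, 2, 4, 8, 3].
  Check: interpolating c through the α_i gives m(x) = 5 + 9·x (degree < 2) with m(α_i) = c_i for every i, so c is indeed a codeword.


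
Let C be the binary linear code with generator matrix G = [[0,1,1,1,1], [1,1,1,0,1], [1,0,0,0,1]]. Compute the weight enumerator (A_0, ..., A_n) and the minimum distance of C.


Weight distribution: A_0 = 1, A_2 = 4, A_4 = 3. Minimum distance d = 2.

Enumerate all 2^3 = 8 messages m ∈ F_2^3.
For each, compute codeword c = mG in F_2^5, then tally its weight.
  m = 000 → c = 00000, weight = 0.
  m = 100 → c = 01111, weight = 4.
  m = 010 → c = 11101, weight = 4.
  m = 110 → c = 10010, weight = 2.
  m = 001 → c = 10001, weight = 2.
  m = 101 → c = 11110, weight = 4.
  m = 011 → c = 01100, weight = 2.
  m = 111 → c = 00011, weight = 2.
Tally weights:
  weight 0: 1 codewords.
  weight 2: 4 codewords.
  weight 4: 3 codewords.
Minimum distance d = smallest w > 0 with A_w > 0 = 2.
Sanity: Σ A_w = 8 = 2^3 = 8 ✓.


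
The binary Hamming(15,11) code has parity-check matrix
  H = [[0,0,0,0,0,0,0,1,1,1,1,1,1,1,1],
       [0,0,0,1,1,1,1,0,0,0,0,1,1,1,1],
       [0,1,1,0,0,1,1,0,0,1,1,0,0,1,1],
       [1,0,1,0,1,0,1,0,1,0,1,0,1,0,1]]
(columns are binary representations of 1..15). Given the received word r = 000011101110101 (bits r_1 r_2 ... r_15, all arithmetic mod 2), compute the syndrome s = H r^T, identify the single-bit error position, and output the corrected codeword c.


s = (1, 1, 1, 0)^T, error position = 14, corrected codeword c = 000011101110111

Compute s = H r^T mod 2 one row at a time:
  s_1 = 0 + 1 + 1 + 1 + 0 + 1 + 0 + 1 = 5 ≡ 1 (mod 2).
  s_2 = 0 + 1 + 1 + 1 + 0 + 1 + 0 + 1 = 5 ≡ 1 (mod 2).
  s_3 = 0 + 0 + 1 + 1 + 1 + 1 + 0 + 1 = 5 ≡ 1 (mod 2).
  s_4 = 0 + 0 + 1 + 1 + 1 + 1 + 1 + 1 = 6 ≡ 0 (mod 2).
s = (1, 1, 1, 0)^T — this equals column 14 of H (binary 1110), so error is at position 14.
Correct: flip bit 14 of r = 000011101110101 to get c = 000011101110111.


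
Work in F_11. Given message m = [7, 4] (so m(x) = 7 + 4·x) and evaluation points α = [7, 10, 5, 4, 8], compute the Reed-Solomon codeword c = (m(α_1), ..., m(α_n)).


c = [2, 3, 5, 1, 6]

Message polynomial: m(x) = 7 + 4·x (mod 11).
For each evaluation point α_i, compute m(α_i) mod 11:
  α_1 = 7: Horner steps 4 → 2, so m(7) = 2.
  α_2 = 10: Horner steps 4 → 3, so m(10) = 3.
  α_3 = 5: Horner steps 4 → 5, so m(5) = 5.
  α_4 = 4: Horner steps 4 → 1, so m(4) = 1.
  α_5 = 8: Horner steps 4 → 6, so m(8) = 6.
Codeword c = [2, 3, 5, 1, 6] ∈ F_11^5.


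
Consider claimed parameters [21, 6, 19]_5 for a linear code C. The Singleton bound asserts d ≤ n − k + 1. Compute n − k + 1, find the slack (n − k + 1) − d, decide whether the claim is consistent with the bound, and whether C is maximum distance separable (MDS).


Singleton RHS = n − k + 1 = 16, slack = -3, bound violated (no such code; not MDS).

Singleton bound: d ≤ n − k + 1.
Here n = 21, k = 6, so n − k + 1 = 16.
Given d = 19, check d ≤ 16: NO.
Slack = (n − k + 1) − d = -3.
The slack is negative: d = 19 exceeds n − k + 1 = 16 by 3, so the Singleton bound is violated and no linear [21, 6, 19]_5 code can exist. In particular it is not MDS (MDS requires d = n − k + 1 exactly).
Description: the claimed parameters are [21, 6, 19]_5; such a code would be impossible (violates the Singleton bound).


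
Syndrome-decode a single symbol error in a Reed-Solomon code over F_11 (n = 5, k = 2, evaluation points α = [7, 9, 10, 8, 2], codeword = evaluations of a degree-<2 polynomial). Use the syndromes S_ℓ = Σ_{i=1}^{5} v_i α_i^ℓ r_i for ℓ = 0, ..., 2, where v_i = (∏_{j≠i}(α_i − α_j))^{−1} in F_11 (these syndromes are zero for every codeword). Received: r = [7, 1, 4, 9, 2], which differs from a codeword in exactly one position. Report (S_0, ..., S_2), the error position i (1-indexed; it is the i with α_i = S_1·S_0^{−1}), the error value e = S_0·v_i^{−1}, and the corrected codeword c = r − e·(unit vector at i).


S = (4, 6, 9), error at position 1, error magnitude e = 1, c = [6, 1, 4, 9, 2].

Step 1: column multipliers v_i = (∏_{j≠i}(α_i − α_j))^{−1} mod 11.
  i = 1 (α = 7): (7−9)(7−10)(7−8)(7−2) = (−2)·(−3)·(−1)·5 = −30 ≡ 3, so v_1 = 3^{−1} = 4 (mod 11).
  i = 2 (α = 9): (9−7)(9−10)(9−8)(9−2) = 2·(−1)·1·7 = −14 ≡ 8, so v_2 = 8^{−1} = 7 (mod 11).
  i = 3 (α = 10): (10−7)(10−9)(10−8)(10−2) = 3·1·2·8 = 48 ≡ 4, so v_3 = 4^{−1} = 3 (mod 11).
  i = 4 (α = 8): (8−7)(8−9)(8−10)(8−2) = 1·(−1)·(−2)·6 = 12 ≡ 1, so v_4 = 1^{−1} = 1 (mod 11).
  i = 5 (α = 2): (2−7)(2−9)(2−10)(2−8) = (−5)·(−7)·(−8)·(−6) = 1680 ≡ 8, so v_5 = 8^{−1} = 7 (mod 11).
  v = [4, 7, 3, 1, 7].
Step 2: syndromes of r = [7, 1, 4, 9, 2] (all sums mod 11).
  S_0 = Σ v_i r_i = 4·7 + 7·1 + 3·4 + 1·9 + 7·2 = 70 ≡ 4.
  S_1 = Σ v_i α_i r_i = 4·7·7 + 7·9·1 + 3·10·4 + 1·8·9 + 7·2·2 = 479 ≡ 6.
  α_i^2 mod 11 = [5, 4, 1, 9, 4].
  S_2 = Σ v_i α_i^2 r_i = 4·5·7 + 7·4·1 + 3·1·4 + 1·9·9 + 7·4·2 = 317 ≡ 9.
  S = (4, 6, 9) ≠ 0, so r is not a codeword (an error is present).
Step 3: locate the error. For a single error e at position i, S_ℓ = v_i·e·α_i^ℓ, so α_err = S_1/S_0.
  S_0^{−1} = 4^{−1} = 3 (mod 11), so α_err = 6·3 = 18 ≡ 7 = α_1. Error position i = 1.
  Consistency check: S_2/S_1 = 9·2 = 18 ≡ 7 = α_err ✓ (single-error assumption holds).
Step 4: error magnitude e = S_0/v_1 = S_0·∏_{j≠1}(α_1 − α_j) = 4·3 = 12 ≡ 1 (mod 11).
Step 5: correct position 1: c_1 = r_1 − e = 7 − 1 ≡ 6 (mod 11). Hence c = [6, 1, 4, 9, 2].
  Check: interpolating c through the α_i gives m(x) = 7 + 3·x (degree < 2) with m(α_i) = c_i for every i, so c is indeed a codeword.
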